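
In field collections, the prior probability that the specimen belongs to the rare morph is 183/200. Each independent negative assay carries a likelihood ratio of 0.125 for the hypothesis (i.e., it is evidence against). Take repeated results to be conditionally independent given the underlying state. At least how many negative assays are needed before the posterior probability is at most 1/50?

Prior odds = 0.915/0.085 = 183/17.
Likelihood ratio per negative assay = 0.125.
Target posterior odds = 0.02/0.98 = 1/49.
Require 0.125ⁿ ≤ 1/49 ÷ (183/17) = 17/8967.
0.125³ = 0.001953125 is still above 17/8967 but 0.125⁴ = 1/4096 is at or below it, so n = 4.

4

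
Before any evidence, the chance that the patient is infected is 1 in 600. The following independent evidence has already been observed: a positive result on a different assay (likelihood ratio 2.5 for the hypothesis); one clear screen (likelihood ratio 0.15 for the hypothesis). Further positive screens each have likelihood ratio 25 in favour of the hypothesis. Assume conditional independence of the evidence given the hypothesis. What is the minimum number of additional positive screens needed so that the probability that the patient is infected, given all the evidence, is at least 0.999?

5

Prior odds = (1/600)/(599/600) = 1/599.
Combined Bayes factor of the evidence already in hand = 2.5 × 0.15 = 0.375.
Odds after that evidence = (1/599) × 0.375 = 3/4792.
Target odds = 0.999/0.001 = 999.
Need 25ⁿ ≥ 999 ÷ (3/4792) = 1595736.
25⁴ = 390625 falls short of 1595736 but 25⁵ = 9765625 reaches it, so n = 5.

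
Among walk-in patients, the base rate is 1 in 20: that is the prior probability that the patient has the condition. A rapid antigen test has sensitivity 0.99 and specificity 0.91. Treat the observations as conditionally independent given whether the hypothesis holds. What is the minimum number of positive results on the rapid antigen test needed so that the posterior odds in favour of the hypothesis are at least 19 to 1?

3

Prior odds = 0.05/0.95 = 1/19.
False-positive rate = 1 − 0.91 = 0.09; likelihood ratio of a positive = 0.99/0.09 = 11.
Target odds = 19.
Need (1/19) × 11ⁿ ≥ 19, i.e. 11ⁿ ≥ 361.
11² = 121 falls short of 361 but 11³ = 1331 reaches it, so n = 3.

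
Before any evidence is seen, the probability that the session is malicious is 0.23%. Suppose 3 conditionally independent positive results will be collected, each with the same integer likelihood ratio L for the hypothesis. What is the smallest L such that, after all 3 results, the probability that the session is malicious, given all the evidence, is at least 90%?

16

Prior odds = 0.0023/0.9977 = 23/9977.
Target odds = 0.9/0.1 = 9.
Need L³ ≥ 9 ÷ (23/9977) = 89793/23.
15³ = 3375 < 89793/23 ≤ 4096 = 16³, so L = 16.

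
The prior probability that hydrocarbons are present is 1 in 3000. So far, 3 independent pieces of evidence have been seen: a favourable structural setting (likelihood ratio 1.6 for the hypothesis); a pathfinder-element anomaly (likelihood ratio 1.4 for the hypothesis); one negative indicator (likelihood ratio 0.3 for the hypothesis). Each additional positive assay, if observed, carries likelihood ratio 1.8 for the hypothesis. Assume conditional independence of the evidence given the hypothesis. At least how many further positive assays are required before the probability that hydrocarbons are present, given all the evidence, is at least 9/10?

19

Prior odds = (1/3000)/(2999/3000) = 1/2999.
Combined Bayes factor of the evidence already in hand = 1.6 × 1.4 × 0.3 = 0.672.
Odds after that evidence = (1/2999) × 0.672 = 84/374875.
Target odds = 0.9/0.1 = 9.
Need 1.8ⁿ ≥ 9 ÷ (84/374875) = 1124625/28.
1.8¹⁸ ≈39346.4 falls short of 1124625/28 but 1.8¹⁹ ≈70823.5 reaches it, so n = 19.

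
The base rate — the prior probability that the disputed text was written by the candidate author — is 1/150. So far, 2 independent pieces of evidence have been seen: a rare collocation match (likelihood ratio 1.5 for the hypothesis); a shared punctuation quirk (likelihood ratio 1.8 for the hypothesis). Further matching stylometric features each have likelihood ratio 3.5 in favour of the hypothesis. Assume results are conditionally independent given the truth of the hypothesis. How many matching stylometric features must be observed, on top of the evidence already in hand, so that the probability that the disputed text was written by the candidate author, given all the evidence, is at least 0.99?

Prior odds = (1/150)/(149/150) = 1/149.
Combined Bayes factor of the evidence already in hand = 1.5 × 1.8 = 2.7.
Odds after that evidence = (1/149) × 2.7 = 27/1490.
Target odds = 0.99/0.01 = 99.
Need 3.5ⁿ ≥ 99 ÷ (27/1490) = 16390/3.
3.5⁶ = 1838.265625 falls short of 16390/3 but 3.5⁷ = 823543/128 reaches it, so n = 7.

7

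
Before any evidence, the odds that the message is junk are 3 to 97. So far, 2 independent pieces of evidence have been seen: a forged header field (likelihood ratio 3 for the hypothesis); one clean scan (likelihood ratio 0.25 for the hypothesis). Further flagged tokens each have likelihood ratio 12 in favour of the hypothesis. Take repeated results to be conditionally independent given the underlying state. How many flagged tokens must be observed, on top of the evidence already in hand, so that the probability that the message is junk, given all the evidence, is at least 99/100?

Prior odds = 3/97.
Combined Bayes factor of the evidence already in hand = 3 × 0.25 = 0.75.
Odds after that evidence = (3/97) × 0.75 = 9/388.
Target odds = 0.99/0.01 = 99.
Need 12ⁿ ≥ 99 ÷ (9/388) = 4268.
12³ = 1728 falls short of 4268 but 12⁴ = 20736 reaches it, so n = 4.

4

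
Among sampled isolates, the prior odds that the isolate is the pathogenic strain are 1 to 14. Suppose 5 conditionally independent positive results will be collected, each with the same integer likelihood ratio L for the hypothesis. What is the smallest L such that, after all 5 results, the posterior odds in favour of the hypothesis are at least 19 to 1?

Prior odds = 1/14.
Target odds = 19.
Need L⁵ ≥ 19 ÷ (1/14) = 266.
3⁵ = 243 < 266 ≤ 1024 = 4⁵, so L = 4.

4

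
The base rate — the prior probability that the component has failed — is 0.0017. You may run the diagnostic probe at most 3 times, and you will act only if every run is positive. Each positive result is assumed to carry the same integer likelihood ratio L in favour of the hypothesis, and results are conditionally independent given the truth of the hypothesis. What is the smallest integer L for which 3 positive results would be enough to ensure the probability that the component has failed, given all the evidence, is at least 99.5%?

Prior odds = 0.0017/0.9983 = 17/9983.
Target odds = 0.995/0.005 = 199.
Need L³ ≥ 199 ÷ (17/9983) = 1986617/17.
48³ = 110592 < 1986617/17 ≤ 117649 = 49³, so L = 49.

49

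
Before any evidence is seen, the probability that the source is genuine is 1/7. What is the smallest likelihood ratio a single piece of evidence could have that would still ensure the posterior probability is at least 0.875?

42

Prior odds = (1/7)/(6/7) = 1/6.
Target odds = 0.875/0.125 = 7.
Required Bayes factor = 7 ÷ (1/6) = 42.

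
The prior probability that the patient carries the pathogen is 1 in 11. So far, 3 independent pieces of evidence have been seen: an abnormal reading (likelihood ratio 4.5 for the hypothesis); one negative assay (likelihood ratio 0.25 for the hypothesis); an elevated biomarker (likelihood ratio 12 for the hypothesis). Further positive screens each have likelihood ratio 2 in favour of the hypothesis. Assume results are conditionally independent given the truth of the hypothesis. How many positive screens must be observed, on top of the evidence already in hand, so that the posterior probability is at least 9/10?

Prior odds = (1/11)/(10/11) = 0.1.
Combined Bayes factor of the evidence already in hand = 4.5 × 0.25 × 12 = 13.5.
Odds after that evidence = 0.1 × 13.5 = 1.35.
Target odds = 0.9/0.1 = 9.
Need 2ⁿ ≥ 9 ÷ 1.35 = 20/3.
2² = 4 falls short of 20/3 but 2³ = 8 reaches it, so n = 3.

3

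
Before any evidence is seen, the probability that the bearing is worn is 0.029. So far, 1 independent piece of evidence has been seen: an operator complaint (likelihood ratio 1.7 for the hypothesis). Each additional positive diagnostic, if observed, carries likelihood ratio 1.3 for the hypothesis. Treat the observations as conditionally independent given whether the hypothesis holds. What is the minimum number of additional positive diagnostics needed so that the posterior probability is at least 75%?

16

Prior odds = 0.029/0.971 = 29/971.
Bayes factor of the evidence already in hand = 1.7.
Odds after that evidence = (29/971) × 1.7 = 493/9710.
Target odds = 0.75/0.25 = 3.
Need 1.3ⁿ ≥ 3 ÷ (493/9710) = 29130/493.
1.3¹⁵ ≈51.1859 falls short of 29130/493 but 1.3¹⁶ ≈66.5417 reaches it, so n = 16.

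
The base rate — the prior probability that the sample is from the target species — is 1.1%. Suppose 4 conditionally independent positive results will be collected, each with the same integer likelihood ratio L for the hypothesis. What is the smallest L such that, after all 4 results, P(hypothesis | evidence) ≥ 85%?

5

Prior odds = 0.011/0.989 = 11/989.
Target odds = 0.85/0.15 = 17/3.
Need L⁴ ≥ 17/3 ÷ (11/989) = 16813/33.
4⁴ = 256 < 16813/33 ≤ 625 = 5⁴, so L = 5.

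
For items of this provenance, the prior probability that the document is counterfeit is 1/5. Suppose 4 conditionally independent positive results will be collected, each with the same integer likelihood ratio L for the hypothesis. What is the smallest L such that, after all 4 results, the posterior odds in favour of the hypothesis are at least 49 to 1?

Prior odds = 0.2/0.8 = 0.25.
Target odds = 49.
Need L⁴ ≥ 49 ÷ 0.25 = 196.
3⁴ = 81 < 196 ≤ 256 = 4⁴, so L = 4.

4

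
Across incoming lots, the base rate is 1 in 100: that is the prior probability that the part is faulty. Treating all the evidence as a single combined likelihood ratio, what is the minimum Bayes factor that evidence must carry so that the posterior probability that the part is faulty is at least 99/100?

9801

Prior odds = 0.01/0.99 = 1/99.
Target odds = 0.99/0.01 = 99.
Required Bayes factor = 99 ÷ (1/99) = 9801.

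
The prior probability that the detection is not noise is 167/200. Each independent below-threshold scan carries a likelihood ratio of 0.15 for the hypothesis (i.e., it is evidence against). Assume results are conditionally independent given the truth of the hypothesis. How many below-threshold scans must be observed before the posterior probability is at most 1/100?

4

Prior odds: 0.835 ÷ 0.165 = 167/33.
Likelihood ratio per below-threshold scan = 0.15.
Target posterior odds = 0.01/0.99 = 1/99.
Need (167/33) × 0.15ⁿ ≤ 1/99, i.e. 0.15ⁿ ≤ 1/501.
0.15³ = 0.003375 is still above 1/501 but 0.15⁴ = 81/160000 is at or below it, so n = 4.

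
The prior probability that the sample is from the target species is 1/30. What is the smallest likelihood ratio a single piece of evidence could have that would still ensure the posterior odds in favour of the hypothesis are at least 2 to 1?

Prior odds = (1/30)/(29/30) = 1/29.
Target odds = 2.
Required Bayes factor = 2 ÷ (1/29) = 58.

58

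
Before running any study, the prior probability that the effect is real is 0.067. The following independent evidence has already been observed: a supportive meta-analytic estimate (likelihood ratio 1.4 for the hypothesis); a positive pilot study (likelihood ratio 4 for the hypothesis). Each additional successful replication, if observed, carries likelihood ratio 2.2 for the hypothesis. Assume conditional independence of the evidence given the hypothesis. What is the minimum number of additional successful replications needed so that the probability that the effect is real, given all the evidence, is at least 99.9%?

10

Prior odds = 0.067/0.933 = 67/933.
Combined Bayes factor of the evidence already in hand = 1.4 × 4 = 5.6.
Odds after that evidence = (67/933) × 5.6 = 1876/4665.
Target odds = 0.999/0.001 = 999.
Need 2.2ⁿ ≥ 999 ÷ (1876/4665) = 4660335/1876.
2.2⁹ ≈1207.27 falls short of 4660335/1876 but 2.2¹⁰ ≈2655.99 reaches it, so n = 10.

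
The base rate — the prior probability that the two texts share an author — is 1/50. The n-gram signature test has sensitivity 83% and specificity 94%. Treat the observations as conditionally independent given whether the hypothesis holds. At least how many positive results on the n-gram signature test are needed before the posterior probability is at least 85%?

Prior odds = 0.02/0.98 = 1/49.
False-positive rate = 1 − 0.94 = 0.06; likelihood ratio of a positive = 0.83/0.06 = 83/6.
Target odds: 0.85 ÷ 0.15 = 17/3.
Require (83/6)ⁿ ≥ 17/3 ÷ (1/49) = 833/3.
(83/6)² = 6889/36 falls short of 833/3 but (83/6)³ = 571787/216 reaches it, so n = 3.

3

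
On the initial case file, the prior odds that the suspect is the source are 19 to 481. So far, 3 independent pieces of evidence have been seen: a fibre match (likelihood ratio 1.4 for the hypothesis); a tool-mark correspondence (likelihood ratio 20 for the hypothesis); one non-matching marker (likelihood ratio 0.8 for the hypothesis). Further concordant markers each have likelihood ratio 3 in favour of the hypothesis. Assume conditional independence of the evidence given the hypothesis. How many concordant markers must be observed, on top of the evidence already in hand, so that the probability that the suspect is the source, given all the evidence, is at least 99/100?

5

Prior odds = 19/481.
Combined Bayes factor of the evidence already in hand = 1.4 × 20 × 0.8 = 22.4.
Odds after that evidence = (19/481) × 22.4 = 2128/2405.
Target odds = 0.99/0.01 = 99.
Need 3ⁿ ≥ 99 ÷ (2128/2405) = 238095/2128.
3⁴ = 81 falls short of 238095/2128 but 3⁵ = 243 reaches it, so n = 5.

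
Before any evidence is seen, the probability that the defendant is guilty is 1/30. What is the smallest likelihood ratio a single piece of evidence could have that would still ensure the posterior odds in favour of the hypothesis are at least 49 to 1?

Prior odds = (1/30)/(29/30) = 1/29.
Target odds = 49.
Required Bayes factor = 49 ÷ (1/29) = 1421.

1421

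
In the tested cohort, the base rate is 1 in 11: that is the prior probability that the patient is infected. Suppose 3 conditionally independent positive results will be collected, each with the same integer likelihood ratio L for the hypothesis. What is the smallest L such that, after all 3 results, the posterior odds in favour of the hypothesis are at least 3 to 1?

4

Prior odds = (1/11)/(10/11) = 0.1.
Target odds = 3.
Need L³ ≥ 3 ÷ 0.1 = 30.
3³ = 27 < 30 ≤ 64 = 4³, so L = 4.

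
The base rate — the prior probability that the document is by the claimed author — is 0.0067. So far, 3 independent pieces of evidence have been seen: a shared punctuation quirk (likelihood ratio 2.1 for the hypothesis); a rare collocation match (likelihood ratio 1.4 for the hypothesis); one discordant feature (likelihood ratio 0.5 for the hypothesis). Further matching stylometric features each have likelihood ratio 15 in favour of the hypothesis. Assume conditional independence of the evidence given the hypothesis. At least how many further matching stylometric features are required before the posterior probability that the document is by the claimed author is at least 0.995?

Prior odds = 0.0067/0.9933 = 67/9933.
Combined Bayes factor of the evidence already in hand = 2.1 × 1.4 × 0.5 = 1.47.
Odds after that evidence = (67/9933) × 1.47 = 469/47300.
Target odds = 0.995/0.005 = 199.
Need 15ⁿ ≥ 199 ÷ (469/47300) = 9412700/469.
15³ = 3375 falls short of 9412700/469 but 15⁴ = 50625 reaches it, so n = 4.

4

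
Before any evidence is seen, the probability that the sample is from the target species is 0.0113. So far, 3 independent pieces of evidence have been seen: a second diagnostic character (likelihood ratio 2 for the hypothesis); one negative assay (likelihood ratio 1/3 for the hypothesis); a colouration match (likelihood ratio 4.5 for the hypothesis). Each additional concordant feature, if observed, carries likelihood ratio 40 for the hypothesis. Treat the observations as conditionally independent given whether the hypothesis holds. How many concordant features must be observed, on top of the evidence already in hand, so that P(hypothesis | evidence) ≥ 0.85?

2

Prior odds = 0.0113/0.9887 = 113/9887.
Combined Bayes factor of the evidence already in hand = 2 × (1/3) × 4.5 = 3.
Odds after that evidence = (113/9887) × 3 = 339/9887.
Target odds = 0.85/0.15 = 17/3.
Need 40ⁿ ≥ 17/3 ÷ (339/9887) = 168079/1017.
40¹ = 40 falls short of 168079/1017 but 40² = 1600 reaches it, so n = 2.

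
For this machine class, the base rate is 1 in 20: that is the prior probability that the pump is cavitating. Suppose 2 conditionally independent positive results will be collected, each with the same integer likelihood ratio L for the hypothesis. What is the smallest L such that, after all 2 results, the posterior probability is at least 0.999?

Prior odds = 0.05/0.95 = 1/19.
Target odds = 0.999/0.001 = 999.
Need L² ≥ 999 ÷ (1/19) = 18981.
137² = 18769 < 18981 ≤ 19044 = 138², so L = 138.

138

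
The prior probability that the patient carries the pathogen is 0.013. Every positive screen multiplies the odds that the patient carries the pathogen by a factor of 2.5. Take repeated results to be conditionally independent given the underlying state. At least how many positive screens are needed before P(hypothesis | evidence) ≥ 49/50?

Prior odds: 0.013 ÷ 0.987 = 13/987.
Likelihood ratio per positive screen = 2.5.
Target posterior odds = 0.98/0.02 = 49.
Need (13/987) × 2.5ⁿ ≥ 49, i.e. 2.5ⁿ ≥ 48363/13.
2.5⁸ = 390625/256 falls short of 48363/13 but 2.5⁹ = 1953125/512 reaches it, so n = 9.

9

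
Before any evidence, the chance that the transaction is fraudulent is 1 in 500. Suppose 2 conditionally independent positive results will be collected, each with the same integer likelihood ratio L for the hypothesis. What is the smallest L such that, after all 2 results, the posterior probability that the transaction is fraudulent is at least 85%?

54

Prior odds = 0.002/0.998 = 1/499.
Target odds = 0.85/0.15 = 17/3.
Need L² ≥ 17/3 ÷ (1/499) = 8483/3.
53² = 2809 < 8483/3 ≤ 2916 = 54², so L = 54.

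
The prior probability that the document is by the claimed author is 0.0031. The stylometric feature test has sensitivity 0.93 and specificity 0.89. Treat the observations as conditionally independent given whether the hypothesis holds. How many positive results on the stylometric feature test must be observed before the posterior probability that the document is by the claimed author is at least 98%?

Prior odds: 0.0031 ÷ 0.9969 = 31/9969.
False-positive rate = 1 − 0.89 = 0.11; likelihood ratio of a positive = 0.93/0.11 = 93/11.
Target posterior odds = 0.98/0.02 = 49.
Require (93/11)ⁿ ≥ 49 ÷ (31/9969) = 488481/31.
(93/11)⁴ = 74805201/14641 falls short of 488481/31 but (93/11)⁵ ≈43196.8 reaches it, so n = 5.

5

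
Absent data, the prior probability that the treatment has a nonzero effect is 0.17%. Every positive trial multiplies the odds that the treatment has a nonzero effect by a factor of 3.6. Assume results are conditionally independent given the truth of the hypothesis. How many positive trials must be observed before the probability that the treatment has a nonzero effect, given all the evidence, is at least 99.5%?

10

Prior odds = 0.0017/0.9983 = 17/9983.
Likelihood ratio per positive trial = 3.6.
Target posterior odds = 0.995/0.005 = 199.
Need (17/9983) × 3.6ⁿ ≥ 199, i.e. 3.6ⁿ ≥ 1986617/17.
3.6⁹ ≈101560 falls short of 1986617/17 but 3.6¹⁰ ≈365616 reaches it, so n = 10.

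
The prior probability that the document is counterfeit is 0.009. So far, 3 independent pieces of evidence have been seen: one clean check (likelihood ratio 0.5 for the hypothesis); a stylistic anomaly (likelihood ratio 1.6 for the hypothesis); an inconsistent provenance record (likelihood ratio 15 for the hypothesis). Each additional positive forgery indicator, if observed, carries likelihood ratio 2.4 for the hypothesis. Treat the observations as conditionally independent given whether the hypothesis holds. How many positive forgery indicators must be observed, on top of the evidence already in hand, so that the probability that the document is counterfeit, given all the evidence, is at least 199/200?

Prior odds = 0.009/0.991 = 9/991.
Combined Bayes factor of the evidence already in hand = 0.5 × 1.6 × 15 = 12.
Odds after that evidence = (9/991) × 12 = 108/991.
Target odds = 0.995/0.005 = 199.
Need 2.4ⁿ ≥ 199 ÷ (108/991) = 197209/108.
2.4⁸ = 429981696/390625 falls short of 197209/108 but 2.4⁹ ≈2641.81 reaches it, so n = 9.

9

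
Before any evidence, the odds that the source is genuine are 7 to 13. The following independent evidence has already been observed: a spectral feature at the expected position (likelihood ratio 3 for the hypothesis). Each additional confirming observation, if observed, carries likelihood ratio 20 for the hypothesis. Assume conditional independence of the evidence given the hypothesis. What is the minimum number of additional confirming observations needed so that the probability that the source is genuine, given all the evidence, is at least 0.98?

Prior odds = 7/13.
Bayes factor of the evidence already in hand = 3.
Odds after that evidence = (7/13) × 3 = 21/13.
Target odds = 0.98/0.02 = 49.
Need 20ⁿ ≥ 49 ÷ (21/13) = 91/3.
20¹ = 20 falls short of 91/3 but 20² = 400 reaches it, so n = 2.

2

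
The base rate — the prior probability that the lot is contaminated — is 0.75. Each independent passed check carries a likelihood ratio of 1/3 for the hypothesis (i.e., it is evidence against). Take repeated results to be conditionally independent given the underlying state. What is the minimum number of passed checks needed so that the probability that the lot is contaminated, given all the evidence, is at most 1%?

Prior odds = 0.75/0.25 = 3.
Likelihood ratio per passed check = 1/3.
Target odds: 0.01 ÷ 0.99 = 1/99.
Need 3 × (1/3)ⁿ ≤ 1/99, i.e. (1/3)ⁿ ≤ 1/297.
(1/3)⁵ = 1/243 is still above 1/297 but (1/3)⁶ = 1/729 is at or below it, so n = 6.

6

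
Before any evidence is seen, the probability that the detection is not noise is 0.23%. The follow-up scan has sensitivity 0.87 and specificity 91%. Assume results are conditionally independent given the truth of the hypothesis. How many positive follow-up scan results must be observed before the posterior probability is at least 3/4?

4

Prior odds: 0.0023 ÷ 0.9977 = 23/9977.
False-positive rate = 1 − 0.91 = 0.09; likelihood ratio of a positive = 0.87/0.09 = 29/3.
Target posterior odds = 0.75/0.25 = 3.
Require (29/3)ⁿ ≥ 3 ÷ (23/9977) = 29931/23.
(29/3)³ = 24389/27 falls short of 29931/23 but (29/3)⁴ = 707281/81 reaches it, so n = 4.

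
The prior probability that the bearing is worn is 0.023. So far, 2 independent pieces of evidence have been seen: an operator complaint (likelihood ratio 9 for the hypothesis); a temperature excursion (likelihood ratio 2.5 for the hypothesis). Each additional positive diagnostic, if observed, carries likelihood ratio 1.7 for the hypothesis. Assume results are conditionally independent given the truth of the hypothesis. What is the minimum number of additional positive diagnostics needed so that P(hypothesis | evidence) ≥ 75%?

4

Prior odds = 0.023/0.977 = 23/977.
Combined Bayes factor of the evidence already in hand = 9 × 2.5 = 22.5.
Odds after that evidence = (23/977) × 22.5 = 1035/1954.
Target odds = 0.75/0.25 = 3.
Need 1.7ⁿ ≥ 3 ÷ (1035/1954) = 1954/345.
1.7³ = 4.913 falls short of 1954/345 but 1.7⁴ = 8.3521 reaches it, so n = 4.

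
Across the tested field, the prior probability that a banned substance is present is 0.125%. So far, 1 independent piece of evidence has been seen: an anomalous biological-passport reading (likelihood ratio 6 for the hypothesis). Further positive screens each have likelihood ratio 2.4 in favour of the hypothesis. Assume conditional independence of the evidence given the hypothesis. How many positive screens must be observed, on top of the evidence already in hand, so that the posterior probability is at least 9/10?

9

Prior odds = 0.00125/0.99875 = 1/799.
Bayes factor of the evidence already in hand = 6.
Odds after that evidence = (1/799) × 6 = 6/799.
Target odds = 0.9/0.1 = 9.
Need 2.4ⁿ ≥ 9 ÷ (6/799) = 1198.5.
2.4⁸ = 429981696/390625 falls short of 1198.5 but 2.4⁹ ≈2641.81 reaches it, so n = 9.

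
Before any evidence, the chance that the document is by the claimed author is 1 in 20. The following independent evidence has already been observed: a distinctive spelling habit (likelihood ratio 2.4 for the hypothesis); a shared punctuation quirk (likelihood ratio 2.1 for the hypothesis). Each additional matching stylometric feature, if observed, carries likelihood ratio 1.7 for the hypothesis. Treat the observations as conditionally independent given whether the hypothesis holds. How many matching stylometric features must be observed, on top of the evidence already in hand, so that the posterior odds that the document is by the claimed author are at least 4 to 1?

6

Prior odds = 0.05/0.95 = 1/19.
Combined Bayes factor of the evidence already in hand = 2.4 × 2.1 = 5.04.
Odds after that evidence = (1/19) × 5.04 = 126/475.
Target odds = 4.
Need 1.7ⁿ ≥ 4 ÷ (126/475) = 950/63.
1.7⁵ = 1419857/100000 falls short of 950/63 but 1.7⁶ = 24137569/1000000 reaches it, so n = 6.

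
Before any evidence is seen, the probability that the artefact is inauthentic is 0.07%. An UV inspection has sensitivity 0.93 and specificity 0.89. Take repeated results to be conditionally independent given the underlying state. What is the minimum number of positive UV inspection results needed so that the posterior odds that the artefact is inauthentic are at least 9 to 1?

5

Prior odds: 0.0007 ÷ 0.9993 = 7/9993.
False-positive rate = 1 − 0.89 = 0.11; likelihood ratio of a positive = 0.93/0.11 = 93/11.
Target odds = 9.
Need (7/9993) × (93/11)ⁿ ≥ 9, i.e. (93/11)ⁿ ≥ 89937/7.
(93/11)⁴ = 74805201/14641 falls short of 89937/7 but (93/11)⁵ ≈43196.8 reaches it, so n = 5.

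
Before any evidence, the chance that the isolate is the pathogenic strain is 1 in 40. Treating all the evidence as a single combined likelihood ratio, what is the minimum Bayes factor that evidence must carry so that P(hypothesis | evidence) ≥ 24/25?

Prior odds = 0.025/0.975 = 1/39.
Target odds = 0.96/0.04 = 24.
Required Bayes factor = 24 ÷ (1/39) = 936.

936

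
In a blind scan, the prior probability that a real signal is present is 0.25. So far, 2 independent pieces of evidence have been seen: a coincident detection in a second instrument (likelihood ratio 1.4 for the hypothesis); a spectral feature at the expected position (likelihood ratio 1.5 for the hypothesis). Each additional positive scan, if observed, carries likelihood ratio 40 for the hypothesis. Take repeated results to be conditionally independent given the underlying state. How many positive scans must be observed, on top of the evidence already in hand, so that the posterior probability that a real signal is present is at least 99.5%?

2

Prior odds = 0.25/0.75 = 1/3.
Combined Bayes factor of the evidence already in hand = 1.4 × 1.5 = 2.1.
Odds after that evidence = (1/3) × 2.1 = 0.7.
Target odds = 0.995/0.005 = 199.
Need 40ⁿ ≥ 199 ÷ 0.7 = 1990/7.
40¹ = 40 falls short of 1990/7 but 40² = 1600 reaches it, so n = 2.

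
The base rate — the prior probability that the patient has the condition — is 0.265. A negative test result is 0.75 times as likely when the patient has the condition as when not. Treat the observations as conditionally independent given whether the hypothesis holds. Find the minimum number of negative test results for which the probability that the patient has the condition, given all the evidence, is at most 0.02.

10

Prior odds = 0.265/0.735 = 53/147.
Likelihood ratio per negative test result = 0.75.
Target posterior odds = 0.02/0.98 = 1/49.
Require 0.75ⁿ ≤ 1/49 ÷ (53/147) = 3/53.
0.75⁹ = 19683/262144 is still above 3/53 but 0.75¹⁰ = 59049/1048576 is at or below it, so n = 10.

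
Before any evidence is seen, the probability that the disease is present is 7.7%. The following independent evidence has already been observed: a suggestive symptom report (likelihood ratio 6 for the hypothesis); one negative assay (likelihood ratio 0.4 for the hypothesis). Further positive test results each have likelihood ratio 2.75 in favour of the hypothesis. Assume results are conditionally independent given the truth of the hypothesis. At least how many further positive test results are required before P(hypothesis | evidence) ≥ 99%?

Prior odds = 0.077/0.923 = 77/923.
Combined Bayes factor of the evidence already in hand = 6 × 0.4 = 2.4.
Odds after that evidence = (77/923) × 2.4 = 924/4615.
Target odds = 0.99/0.01 = 99.
Need 2.75ⁿ ≥ 99 ÷ (924/4615) = 13845/28.
2.75⁶ = 1771561/4096 falls short of 13845/28 but 2.75⁷ = 19487171/16384 reaches it, so n = 7.

7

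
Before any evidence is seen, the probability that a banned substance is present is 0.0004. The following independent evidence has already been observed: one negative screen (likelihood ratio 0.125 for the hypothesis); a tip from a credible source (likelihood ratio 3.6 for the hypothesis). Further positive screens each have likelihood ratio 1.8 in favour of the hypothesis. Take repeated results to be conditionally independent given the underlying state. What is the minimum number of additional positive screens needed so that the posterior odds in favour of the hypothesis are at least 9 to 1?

Prior odds = 0.0004/0.9996 = 1/2499.
Combined Bayes factor of the evidence already in hand = 0.125 × 3.6 = 0.45.
Odds after that evidence = (1/2499) × 0.45 = 3/16660.
Target odds = 9.
Need 1.8ⁿ ≥ 9 ÷ (3/16660) = 49980.
1.8¹⁸ ≈39346.4 falls short of 49980 but 1.8¹⁹ ≈70823.5 reaches it, so n = 19.

19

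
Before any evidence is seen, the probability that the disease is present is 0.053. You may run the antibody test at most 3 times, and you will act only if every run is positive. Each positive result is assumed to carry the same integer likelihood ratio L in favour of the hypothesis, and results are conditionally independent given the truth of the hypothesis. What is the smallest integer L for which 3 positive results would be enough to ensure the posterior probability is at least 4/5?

Prior odds = 0.053/0.947 = 53/947.
Target odds = 0.8/0.2 = 4.
Need L³ ≥ 4 ÷ (53/947) = 3788/53.
4³ = 64 < 3788/53 ≤ 125 = 5³, so L = 5.

5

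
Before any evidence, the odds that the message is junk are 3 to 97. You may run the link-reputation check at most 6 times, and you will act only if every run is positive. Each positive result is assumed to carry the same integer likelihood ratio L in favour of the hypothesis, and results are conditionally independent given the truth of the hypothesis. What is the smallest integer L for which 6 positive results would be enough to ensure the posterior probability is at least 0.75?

Prior odds = 3/97.
Target odds = 0.75/0.25 = 3.
Need L⁶ ≥ 3 ÷ (3/97) = 97.
2⁶ = 64 < 97 ≤ 729 = 3⁶, so L = 3.

3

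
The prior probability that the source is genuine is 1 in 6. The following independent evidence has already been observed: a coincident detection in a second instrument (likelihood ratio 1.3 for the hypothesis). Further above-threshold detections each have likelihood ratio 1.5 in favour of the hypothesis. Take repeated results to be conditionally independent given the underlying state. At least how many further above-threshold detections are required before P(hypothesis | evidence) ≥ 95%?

Prior odds = (1/6)/(5/6) = 0.2.
Bayes factor of the evidence already in hand = 1.3.
Odds after that evidence = 0.2 × 1.3 = 0.26.
Target odds = 0.95/0.05 = 19.
Need 1.5ⁿ ≥ 19 ÷ 0.26 = 950/13.
1.5¹⁰ = 59049/1024 falls short of 950/13 but 1.5¹¹ = 177147/2048 reaches it, so n = 11.

11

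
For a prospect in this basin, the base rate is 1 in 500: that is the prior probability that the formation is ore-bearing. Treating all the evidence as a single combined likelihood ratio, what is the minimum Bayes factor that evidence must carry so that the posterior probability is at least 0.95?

9481

Prior odds = 0.002/0.998 = 1/499.
Target odds = 0.95/0.05 = 19.
Required Bayes factor = 19 ÷ (1/499) = 9481.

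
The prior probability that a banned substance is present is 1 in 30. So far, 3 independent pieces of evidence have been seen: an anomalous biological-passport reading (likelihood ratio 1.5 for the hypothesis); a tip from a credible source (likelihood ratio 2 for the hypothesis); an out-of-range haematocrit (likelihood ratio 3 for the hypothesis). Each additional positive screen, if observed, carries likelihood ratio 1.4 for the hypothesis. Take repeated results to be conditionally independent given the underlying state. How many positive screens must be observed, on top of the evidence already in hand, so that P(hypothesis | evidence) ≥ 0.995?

Prior odds = (1/30)/(29/30) = 1/29.
Combined Bayes factor of the evidence already in hand = 1.5 × 2 × 3 = 9.
Odds after that evidence = (1/29) × 9 = 9/29.
Target odds = 0.995/0.005 = 199.
Need 1.4ⁿ ≥ 199 ÷ (9/29) = 5771/9.
1.4¹⁹ ≈597.63 falls short of 5771/9 but 1.4²⁰ ≈836.683 reaches it, so n = 20.

20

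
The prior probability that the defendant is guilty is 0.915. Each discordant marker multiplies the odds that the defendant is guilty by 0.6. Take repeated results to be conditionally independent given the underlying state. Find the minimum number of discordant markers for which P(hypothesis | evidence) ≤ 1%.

14

Prior odds = 0.915/0.085 = 183/17.
Likelihood ratio per discordant marker = 0.6.
Target odds: 0.01 ÷ 0.99 = 1/99.
Require 0.6ⁿ ≤ 1/99 ÷ (183/17) = 17/18117.
0.6¹³ ≈0.00130607 is still above 17/18117 but 0.6¹⁴ ≈0.000783642 is at or below it, so n = 14.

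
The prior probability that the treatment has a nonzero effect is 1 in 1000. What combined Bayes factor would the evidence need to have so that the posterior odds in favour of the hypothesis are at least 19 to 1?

Prior odds = 0.001/0.999 = 1/999.
Target odds = 19.
Required Bayes factor = 19 ÷ (1/999) = 18981.

18981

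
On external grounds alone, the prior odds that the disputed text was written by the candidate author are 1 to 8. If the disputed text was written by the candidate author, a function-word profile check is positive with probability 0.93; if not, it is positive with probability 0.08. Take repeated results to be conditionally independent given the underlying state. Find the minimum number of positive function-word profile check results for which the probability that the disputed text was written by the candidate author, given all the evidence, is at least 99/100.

3

Prior odds = 0.125.
Likelihood ratio of a positive = 0.93/0.08 = 11.625.
Target odds: 0.99 ÷ 0.01 = 99.
Need 0.125 × 11.625ⁿ ≥ 99, i.e. 11.625ⁿ ≥ 792.
11.625² = 135.140625 falls short of 792 but 11.625³ = 804357/512 reaches it, so n = 3.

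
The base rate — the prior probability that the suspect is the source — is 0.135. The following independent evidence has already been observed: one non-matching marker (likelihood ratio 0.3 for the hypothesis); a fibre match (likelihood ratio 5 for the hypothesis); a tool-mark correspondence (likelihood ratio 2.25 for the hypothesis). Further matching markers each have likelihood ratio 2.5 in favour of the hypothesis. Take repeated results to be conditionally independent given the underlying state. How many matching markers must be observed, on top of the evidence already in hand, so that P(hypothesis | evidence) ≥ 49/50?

5

Prior odds = 0.135/0.865 = 27/173.
Combined Bayes factor of the evidence already in hand = 0.3 × 5 × 2.25 = 3.375.
Odds after that evidence = (27/173) × 3.375 = 729/1384.
Target odds = 0.98/0.02 = 49.
Need 2.5ⁿ ≥ 49 ÷ (729/1384) = 67816/729.
2.5⁴ = 39.0625 falls short of 67816/729 but 2.5⁵ = 97.65625 reaches it, so n = 5.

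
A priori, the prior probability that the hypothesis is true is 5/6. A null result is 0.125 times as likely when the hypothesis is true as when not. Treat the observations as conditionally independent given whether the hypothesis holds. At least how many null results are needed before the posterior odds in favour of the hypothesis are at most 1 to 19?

3

Prior odds = (5/6)/(1/6) = 5.
Likelihood ratio per null result = 0.125.
Target odds = 1/19.
Need 5 × 0.125ⁿ ≤ 1/19, i.e. 0.125ⁿ ≤ 1/95.
0.125² = 0.015625 is still above 1/95 but 0.125³ = 0.001953125 is at or below it, so n = 3.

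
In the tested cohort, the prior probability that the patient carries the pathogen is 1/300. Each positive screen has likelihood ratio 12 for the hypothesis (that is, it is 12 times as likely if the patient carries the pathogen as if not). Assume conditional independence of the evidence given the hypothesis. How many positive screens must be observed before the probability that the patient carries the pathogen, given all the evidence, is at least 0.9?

Prior odds = (1/300)/(299/300) = 1/299.
Likelihood ratio per positive screen = 12.
Target odds: 0.9 ÷ 0.1 = 9.
Need (1/299) × 12ⁿ ≥ 9, i.e. 12ⁿ ≥ 2691.
12³ = 1728 falls short of 2691 but 12⁴ = 20736 reaches it, so n = 4.

4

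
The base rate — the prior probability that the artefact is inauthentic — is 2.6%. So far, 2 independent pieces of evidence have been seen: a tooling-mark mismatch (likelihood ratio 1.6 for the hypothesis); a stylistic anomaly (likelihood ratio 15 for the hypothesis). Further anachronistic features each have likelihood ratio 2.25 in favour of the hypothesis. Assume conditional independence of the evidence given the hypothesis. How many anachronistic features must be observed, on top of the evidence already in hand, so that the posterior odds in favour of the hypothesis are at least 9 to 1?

4

Prior odds = 0.026/0.974 = 13/487.
Combined Bayes factor of the evidence already in hand = 1.6 × 15 = 24.
Odds after that evidence = (13/487) × 24 = 312/487.
Target odds = 9.
Need 2.25ⁿ ≥ 9 ÷ (312/487) = 1461/104.
2.25³ = 11.390625 falls short of 1461/104 but 2.25⁴ = 25.62890625 reaches it, so n = 4.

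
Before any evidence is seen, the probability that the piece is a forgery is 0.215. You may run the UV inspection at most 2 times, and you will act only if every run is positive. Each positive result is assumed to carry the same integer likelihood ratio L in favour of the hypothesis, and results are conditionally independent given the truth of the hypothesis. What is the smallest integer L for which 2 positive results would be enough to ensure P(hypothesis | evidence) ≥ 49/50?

14

Prior odds = 0.215/0.785 = 43/157.
Target odds = 0.98/0.02 = 49.
Need L² ≥ 49 ÷ (43/157) = 7693/43.
13² = 169 < 7693/43 ≤ 196 = 14², so L = 14.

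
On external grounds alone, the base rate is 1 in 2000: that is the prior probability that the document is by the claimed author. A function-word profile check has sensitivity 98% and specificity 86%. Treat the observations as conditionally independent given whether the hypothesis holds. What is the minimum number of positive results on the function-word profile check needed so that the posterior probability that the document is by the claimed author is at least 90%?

Prior odds: 0.0005 ÷ 0.9995 = 1/1999.
False-positive rate = 1 − 0.86 = 0.14; likelihood ratio of a positive = 0.98/0.14 = 7.
Target odds: 0.9 ÷ 0.1 = 9.
Require 7ⁿ ≥ 9 ÷ (1/1999) = 17991.
7⁵ = 16807 falls short of 17991 but 7⁶ = 117649 reaches it, so n = 6.

6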